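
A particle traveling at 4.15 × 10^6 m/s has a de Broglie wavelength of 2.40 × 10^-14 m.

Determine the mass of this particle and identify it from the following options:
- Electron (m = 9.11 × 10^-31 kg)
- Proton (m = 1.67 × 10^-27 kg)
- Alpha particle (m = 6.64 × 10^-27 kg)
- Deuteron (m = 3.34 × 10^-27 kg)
The particle is an alpha particle.

From λ = h/(mv), solve for mass:

m = h/(λv)
m = (6.626 × 10^-34 J·s) / (2.40 × 10^-14 m × 4.15 × 10^6 m/s)
m = 6.65 × 10^-27 kg

Comparing with the listed masses, this is closest to an alpha particle.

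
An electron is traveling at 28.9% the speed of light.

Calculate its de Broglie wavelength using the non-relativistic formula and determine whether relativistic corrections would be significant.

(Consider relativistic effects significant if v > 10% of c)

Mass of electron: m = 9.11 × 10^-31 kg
Yes, relativistic corrections are needed.

Using the non-relativistic de Broglie formula λ = h/(mv):

v = 28.9% × c = 8.664 × 10^7 m/s

λ = h/(mv)
λ = (6.626 × 10^-34 J·s) / (9.11 × 10^-31 kg × 8.664 × 10^7 m/s)
λ = 8.39 × 10^-12 m

Since v = 28.9% of c > 10% of c, relativistic corrections ARE significant and the actual wavelength would differ from this non-relativistic estimate.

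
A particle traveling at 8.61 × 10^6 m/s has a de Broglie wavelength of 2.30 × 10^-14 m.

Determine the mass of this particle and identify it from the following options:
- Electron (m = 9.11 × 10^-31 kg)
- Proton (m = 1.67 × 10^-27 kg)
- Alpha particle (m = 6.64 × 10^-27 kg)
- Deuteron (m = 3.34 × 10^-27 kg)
The particle is a deuteron.

From λ = h/(mv), solve for mass:

m = h/(λv)
m = (6.626 × 10^-34 J·s) / (2.30 × 10^-14 m × 8.61 × 10^6 m/s)
m = 3.35 × 10^-27 kg

Comparing with the listed masses, this is closest to a deuteron.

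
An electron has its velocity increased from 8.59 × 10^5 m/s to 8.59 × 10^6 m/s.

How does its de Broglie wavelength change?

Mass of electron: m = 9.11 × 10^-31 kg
The wavelength decreases by a factor of 10.

Using λ = h/(mv):

Initial wavelength: λ₁ = h/(mv₁) = 8.47 × 10^-10 m
Final wavelength: λ₂ = h/(mv₂) = 8.47 × 10^-11 m

Since λ ∝ 1/v, when velocity increases by a factor of 10, the wavelength decreases by a factor of 10.

λ₂/λ₁ = v₁/v₂ = 1/10

The wavelength decreases by a factor of 10.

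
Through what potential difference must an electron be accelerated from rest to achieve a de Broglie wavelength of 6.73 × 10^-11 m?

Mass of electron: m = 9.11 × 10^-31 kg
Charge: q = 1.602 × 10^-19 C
332 V

From λ = h/√(2mqV), we solve for V:

λ² = h²/(2mqV)
V = h²/(2mqλ²)
V = (6.626 × 10^-34 J·s)² / (2 × 9.11 × 10^-31 kg × 1.602 × 10^-19 C × (6.73 × 10^-11 m)²)
V = 332 V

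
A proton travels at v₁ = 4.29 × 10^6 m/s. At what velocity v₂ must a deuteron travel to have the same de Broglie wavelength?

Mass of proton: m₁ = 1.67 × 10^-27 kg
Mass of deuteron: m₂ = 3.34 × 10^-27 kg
v₂ = 2.14 × 10^6 m/s

For equal de Broglie wavelengths: λ₁ = λ₂

h/(m₁v₁) = h/(m₂v₂)
m₁v₁ = m₂v₂
v₂ = v₁ · (m₁/m₂)

v₂ = 4.29 × 10^6 m/s × (1.67 × 10^-27 kg / 3.34 × 10^-27 kg)
v₂ = 2.14 × 10^6 m/s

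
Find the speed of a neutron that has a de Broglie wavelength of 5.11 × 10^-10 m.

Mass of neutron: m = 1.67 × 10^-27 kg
7.76 × 10^2 m/s

From the de Broglie relation λ = h/(mv), we solve for v:

v = h/(mλ)
v = (6.626 × 10^-34 J·s) / (1.67 × 10^-27 kg × 5.11 × 10^-10 m)
v = 7.76 × 10^2 m/s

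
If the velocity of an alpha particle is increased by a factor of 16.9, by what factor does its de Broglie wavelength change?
The wavelength decreases by a factor of 16.9.

From λ = h/(mv), the wavelength is inversely proportional to velocity:

λ ∝ 1/v

If v → 16.9v, then λ → λ/16.9

When velocity is increased by a factor of 16.9, the wavelength decreases by a factor of 16.9.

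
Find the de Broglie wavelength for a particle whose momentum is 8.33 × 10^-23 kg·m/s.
7.95 × 10^-12 m

Using the de Broglie relation λ = h/p:

λ = h/p
λ = (6.626 × 10^-34 J·s) / (8.33 × 10^-23 kg·m/s)
λ = 7.95 × 10^-12 m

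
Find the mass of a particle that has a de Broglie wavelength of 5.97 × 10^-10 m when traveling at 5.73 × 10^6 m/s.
1.94 × 10^-31 kg

From the de Broglie relation λ = h/(mv), we solve for m:

m = h/(λv)
m = (6.626 × 10^-34 J·s) / (5.97 × 10^-10 m × 5.73 × 10^6 m/s)
m = 1.94 × 10^-31 kg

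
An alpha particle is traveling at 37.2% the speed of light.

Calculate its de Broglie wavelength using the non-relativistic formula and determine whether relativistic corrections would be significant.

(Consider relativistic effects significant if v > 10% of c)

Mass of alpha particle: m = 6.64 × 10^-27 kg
Yes, relativistic corrections are needed.

Using the non-relativistic de Broglie formula λ = h/(mv):

v = 37.2% × c = 1.115 × 10^8 m/s

λ = h/(mv)
λ = (6.626 × 10^-34 J·s) / (6.64 × 10^-27 kg × 1.115 × 10^8 m/s)
λ = 8.95 × 10^-16 m

Since v = 37.2% of c > 10% of c, relativistic corrections ARE significant and the actual wavelength would differ from this non-relativistic estimate.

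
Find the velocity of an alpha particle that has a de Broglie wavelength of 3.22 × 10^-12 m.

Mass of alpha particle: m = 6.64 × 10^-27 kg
3.10 × 10^4 m/s

From the de Broglie relation λ = h/(mv), we solve for v:

v = h/(mλ)
v = (6.626 × 10^-34 J·s) / (6.64 × 10^-27 kg × 3.22 × 10^-12 m)
v = 3.10 × 10^4 m/s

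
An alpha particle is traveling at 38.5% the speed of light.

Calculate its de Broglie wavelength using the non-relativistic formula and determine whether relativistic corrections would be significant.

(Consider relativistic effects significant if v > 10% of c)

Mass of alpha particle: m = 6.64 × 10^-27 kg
Yes, relativistic corrections are needed.

Using the non-relativistic de Broglie formula λ = h/(mv):

v = 38.5% × c = 1.154 × 10^8 m/s

λ = h/(mv)
λ = (6.626 × 10^-34 J·s) / (6.64 × 10^-27 kg × 1.154 × 10^8 m/s)
λ = 8.65 × 10^-16 m

Since v = 38.5% of c > 10% of c, relativistic corrections ARE significant and the actual wavelength would differ from this non-relativistic estimate.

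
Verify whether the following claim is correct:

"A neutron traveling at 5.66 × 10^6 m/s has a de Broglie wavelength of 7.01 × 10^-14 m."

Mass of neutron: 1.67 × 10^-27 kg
True

The claim is correct.

Using λ = h/(mv):
λ = (6.626 × 10^-34 J·s) / (1.67 × 10^-27 kg × 5.66 × 10^6 m/s)
λ = 7.01 × 10^-14 m

This matches the claimed value.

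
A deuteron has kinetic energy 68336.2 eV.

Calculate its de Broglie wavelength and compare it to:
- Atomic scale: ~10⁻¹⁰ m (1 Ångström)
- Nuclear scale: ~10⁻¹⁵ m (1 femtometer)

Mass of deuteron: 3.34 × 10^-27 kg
λ = 7.75 × 10^-14 m, which is between nuclear and atomic scales.

Using λ = h/√(2mKE):

KE = 68336.2 eV = 1.095 × 10^-14 J

λ = h/√(2mKE)
λ = (6.626 × 10^-34 J·s) / √(2 × 3.34 × 10^-27 kg × 1.095 × 10^-14 J)
λ = 7.75 × 10^-14 m

Comparison:
- Atomic scale (10⁻¹⁰ m): λ is 0.00077× this size
- Nuclear scale (10⁻¹⁵ m): λ is 77× this size

The wavelength is between nuclear and atomic scales.

This wavelength is appropriate for probing atomic structure but too large for nuclear physics experiments.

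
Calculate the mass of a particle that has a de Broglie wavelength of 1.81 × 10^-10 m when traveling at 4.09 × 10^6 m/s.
8.95 × 10^-31 kg

From the de Broglie relation λ = h/(mv), we solve for m:

m = h/(λv)
m = (6.626 × 10^-34 J·s) / (1.81 × 10^-10 m × 4.09 × 10^6 m/s)
m = 8.95 × 10^-31 kg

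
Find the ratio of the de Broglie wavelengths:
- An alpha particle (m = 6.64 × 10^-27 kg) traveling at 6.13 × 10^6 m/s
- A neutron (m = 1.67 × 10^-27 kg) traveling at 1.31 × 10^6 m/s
λ₁/λ₂ = 0.0537

Using λ = h/(mv):

λ₁ = h/(m₁v₁) = 1.63 × 10^-14 m
λ₂ = h/(m₂v₂) = 3.03 × 10^-13 m

Ratio λ₁/λ₂ = (m₂v₂)/(m₁v₁)
         = (1.67 × 10^-27 kg × 1.31 × 10^6 m/s) / (6.64 × 10^-27 kg × 6.13 × 10^6 m/s)
         = 0.0537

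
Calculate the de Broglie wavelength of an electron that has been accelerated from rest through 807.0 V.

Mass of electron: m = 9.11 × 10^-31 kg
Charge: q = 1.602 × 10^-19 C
4.32 × 10^-11 m

When a particle is accelerated through voltage V, it gains kinetic energy KE = qV.

The de Broglie wavelength is then λ = h/√(2mqV):

λ = h/√(2mqV)
λ = (6.626 × 10^-34 J·s) / √(2 × 9.11 × 10^-31 kg × 1.602 × 10^-19 C × 807.0 V)
λ = 4.32 × 10^-11 m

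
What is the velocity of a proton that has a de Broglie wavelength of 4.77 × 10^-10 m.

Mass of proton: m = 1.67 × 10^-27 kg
8.32 × 10^2 m/s

From the de Broglie relation λ = h/(mv), we solve for v:

v = h/(mλ)
v = (6.626 × 10^-34 J·s) / (1.67 × 10^-27 kg × 4.77 × 10^-10 m)
v = 8.32 × 10^2 m/s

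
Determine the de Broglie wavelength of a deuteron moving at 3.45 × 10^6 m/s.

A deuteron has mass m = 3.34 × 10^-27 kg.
5.75 × 10^-14 m

Using the de Broglie relation λ = h/(mv):

λ = h/(mv)
λ = (6.626 × 10^-34 J·s) / (3.34 × 10^-27 kg × 3.45 × 10^6 m/s)
λ = 5.75 × 10^-14 m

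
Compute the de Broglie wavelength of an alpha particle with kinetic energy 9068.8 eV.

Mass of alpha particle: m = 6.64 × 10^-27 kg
1.51 × 10^-13 m

Using λ = h/√(2mKE):

First convert KE to Joules: KE = 9068.8 eV = 1.453 × 10^-15 J

λ = h/√(2mKE)
λ = (6.626 × 10^-34 J·s) / √(2 × 6.64 × 10^-27 kg × 1.453 × 10^-15 J)
λ = 1.51 × 10^-13 m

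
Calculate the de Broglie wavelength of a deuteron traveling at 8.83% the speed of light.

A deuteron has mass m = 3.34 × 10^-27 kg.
7.49 × 10^-15 m

Using the de Broglie relation λ = h/(mv):

v = 8.83% × c = 2.647 × 10^7 m/s

λ = h/(mv)
λ = (6.626 × 10^-34 J·s) / (3.34 × 10^-27 kg × 2.647 × 10^7 m/s)
λ = 7.49 × 10^-15 m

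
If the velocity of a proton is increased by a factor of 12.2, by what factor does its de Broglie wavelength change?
The wavelength decreases by a factor of 12.2.

From λ = h/(mv), the wavelength is inversely proportional to velocity:

λ ∝ 1/v

If v → 12.2v, then λ → λ/12.2

When velocity is increased by a factor of 12.2, the wavelength decreases by a factor of 12.2.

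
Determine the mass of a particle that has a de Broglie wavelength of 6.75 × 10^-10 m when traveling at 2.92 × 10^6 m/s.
3.36 × 10^-31 kg

From the de Broglie relation λ = h/(mv), we solve for m:

m = h/(λv)
m = (6.626 × 10^-34 J·s) / (6.75 × 10^-10 m × 2.92 × 10^6 m/s)
m = 3.36 × 10^-31 kg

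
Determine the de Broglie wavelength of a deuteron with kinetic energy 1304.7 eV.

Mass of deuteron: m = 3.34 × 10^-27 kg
5.61 × 10^-13 m

Using λ = h/√(2mKE):

First convert KE to Joules: KE = 1304.7 eV = 2.090 × 10^-16 J

λ = h/√(2mKE)
λ = (6.626 × 10^-34 J·s) / √(2 × 3.34 × 10^-27 kg × 2.090 × 10^-16 J)
λ = 5.61 × 10^-13 m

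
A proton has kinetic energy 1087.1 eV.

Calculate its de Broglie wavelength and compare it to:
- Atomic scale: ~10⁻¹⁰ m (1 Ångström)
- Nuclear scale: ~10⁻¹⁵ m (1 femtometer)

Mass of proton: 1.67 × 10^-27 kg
λ = 8.69 × 10^-13 m, which is between nuclear and atomic scales.

Using λ = h/√(2mKE):

KE = 1087.1 eV = 1.742 × 10^-16 J

λ = h/√(2mKE)
λ = (6.626 × 10^-34 J·s) / √(2 × 1.67 × 10^-27 kg × 1.742 × 10^-16 J)
λ = 8.69 × 10^-13 m

Comparison:
- Atomic scale (10⁻¹⁰ m): λ is 0.0087× this size
- Nuclear scale (10⁻¹⁵ m): λ is 8.7e+02× this size

The wavelength is between nuclear and atomic scales.

This wavelength is appropriate for probing atomic structure but too large for nuclear physics experiments.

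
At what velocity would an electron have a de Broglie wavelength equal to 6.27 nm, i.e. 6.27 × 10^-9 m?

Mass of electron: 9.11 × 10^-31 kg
1.16 × 10^5 m/s

From λ = h/(mv), solve for v:

v = h/(mλ)
v = (6.626 × 10^-34 J·s) / (9.11 × 10^-31 kg × 6.27 × 10^-9 m)
v = 1.16 × 10^5 m/s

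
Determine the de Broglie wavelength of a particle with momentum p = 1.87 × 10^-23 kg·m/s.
3.54 × 10^-11 m

Using the de Broglie relation λ = h/p:

λ = h/p
λ = (6.626 × 10^-34 J·s) / (1.87 × 10^-23 kg·m/s)
λ = 3.54 × 10^-11 m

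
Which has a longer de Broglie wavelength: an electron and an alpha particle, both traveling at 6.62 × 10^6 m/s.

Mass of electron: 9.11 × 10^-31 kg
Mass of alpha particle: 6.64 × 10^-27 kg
The electron has the longer wavelength.

Using λ = h/(mv), since both particles have the same velocity, the wavelength depends only on mass.

For electron: λ₁ = h/(m₁v) = 1.10 × 10^-10 m
For alpha particle: λ₂ = h/(m₂v) = 1.51 × 10^-14 m

Since λ ∝ 1/m at constant velocity, the lighter particle has the longer wavelength.

The electron has the longer de Broglie wavelength.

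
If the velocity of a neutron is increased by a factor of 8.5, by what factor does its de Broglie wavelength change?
The wavelength decreases by a factor of 8.5.

From λ = h/(mv), the wavelength is inversely proportional to velocity:

λ ∝ 1/v

If v → 8.5v, then λ → λ/8.5

When velocity is increased by a factor of 8.5, the wavelength decreases by a factor of 8.5.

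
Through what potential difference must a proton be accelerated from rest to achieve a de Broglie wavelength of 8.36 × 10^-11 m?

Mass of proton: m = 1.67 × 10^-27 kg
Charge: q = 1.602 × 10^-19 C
1.17 × 10^-1 V

From λ = h/√(2mqV), we solve for V:

λ² = h²/(2mqV)
V = h²/(2mqλ²)
V = (6.626 × 10^-34 J·s)² / (2 × 1.67 × 10^-27 kg × 1.602 × 10^-19 C × (8.36 × 10^-11 m)²)
V = 1.17 × 10^-1 V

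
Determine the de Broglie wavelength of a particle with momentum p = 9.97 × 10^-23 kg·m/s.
6.65 × 10^-12 m

Using the de Broglie relation λ = h/p:

λ = h/p
λ = (6.626 × 10^-34 J·s) / (9.97 × 10^-23 kg·m/s)
λ = 6.65 × 10^-12 m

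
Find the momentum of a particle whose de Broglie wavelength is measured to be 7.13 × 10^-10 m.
9.29 × 10^-25 kg·m/s

From the de Broglie relation λ = h/p, we solve for p:

p = h/λ
p = (6.626 × 10^-34 J·s) / (7.13 × 10^-10 m)
p = 9.29 × 10^-25 kg·m/s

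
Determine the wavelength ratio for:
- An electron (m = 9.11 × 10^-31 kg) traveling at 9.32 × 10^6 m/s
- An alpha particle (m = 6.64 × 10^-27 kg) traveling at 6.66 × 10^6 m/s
λ₁/λ₂ = 5.21 × 10^3

Using λ = h/(mv):

λ₁ = h/(m₁v₁) = 7.80 × 10^-11 m
λ₂ = h/(m₂v₂) = 1.50 × 10^-14 m

Ratio λ₁/λ₂ = (m₂v₂)/(m₁v₁)
         = (6.64 × 10^-27 kg × 6.66 × 10^6 m/s) / (9.11 × 10^-31 kg × 9.32 × 10^6 m/s)
         = 5.21 × 10^3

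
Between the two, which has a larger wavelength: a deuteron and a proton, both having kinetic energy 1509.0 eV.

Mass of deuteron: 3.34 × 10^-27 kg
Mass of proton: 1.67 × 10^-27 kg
The proton has the longer wavelength.

Using λ = h/√(2mKE):

For deuteron: λ₁ = h/√(2m₁KE) = 5.21 × 10^-13 m
For proton: λ₂ = h/√(2m₂KE) = 7.37 × 10^-13 m

Since λ ∝ 1/√m at constant kinetic energy, the lighter particle has the longer wavelength.

The proton has the longer de Broglie wavelength.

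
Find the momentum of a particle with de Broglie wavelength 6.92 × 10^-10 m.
9.58 × 10^-25 kg·m/s

From the de Broglie relation λ = h/p, we solve for p:

p = h/λ
p = (6.626 × 10^-34 J·s) / (6.92 × 10^-10 m)
p = 9.58 × 10^-25 kg·m/s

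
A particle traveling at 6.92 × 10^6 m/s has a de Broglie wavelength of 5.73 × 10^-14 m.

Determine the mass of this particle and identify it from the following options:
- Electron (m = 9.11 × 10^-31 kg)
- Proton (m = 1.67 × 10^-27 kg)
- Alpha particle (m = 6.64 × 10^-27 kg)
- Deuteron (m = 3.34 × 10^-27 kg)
The particle is a proton.

From λ = h/(mv), solve for mass:

m = h/(λv)
m = (6.626 × 10^-34 J·s) / (5.73 × 10^-14 m × 6.92 × 10^6 m/s)
m = 1.67 × 10^-27 kg

Comparing with the listed masses, this is closest to a proton.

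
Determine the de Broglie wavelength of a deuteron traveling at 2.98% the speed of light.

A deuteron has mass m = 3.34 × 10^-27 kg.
2.22 × 10^-14 m

Using the de Broglie relation λ = h/(mv):

v = 2.98% × c = 8.934 × 10^6 m/s

λ = h/(mv)
λ = (6.626 × 10^-34 J·s) / (3.34 × 10^-27 kg × 8.934 × 10^6 m/s)
λ = 2.22 × 10^-14 m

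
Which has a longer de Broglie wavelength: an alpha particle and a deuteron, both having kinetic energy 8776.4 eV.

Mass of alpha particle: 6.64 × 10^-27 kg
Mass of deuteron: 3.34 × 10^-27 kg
The deuteron has the longer wavelength.

Using λ = h/√(2mKE):

For alpha particle: λ₁ = h/√(2m₁KE) = 1.53 × 10^-13 m
For deuteron: λ₂ = h/√(2m₂KE) = 2.16 × 10^-13 m

Since λ ∝ 1/√m at constant kinetic energy, the lighter particle has the longer wavelength.

The deuteron has the longer de Broglie wavelength.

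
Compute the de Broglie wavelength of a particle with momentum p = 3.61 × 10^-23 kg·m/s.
1.84 × 10^-11 m

Using the de Broglie relation λ = h/p:

λ = h/p
λ = (6.626 × 10^-34 J·s) / (3.61 × 10^-23 kg·m/s)
λ = 1.84 × 10^-11 m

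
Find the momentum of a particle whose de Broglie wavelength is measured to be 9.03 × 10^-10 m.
7.34 × 10^-25 kg·m/s

From the de Broglie relation λ = h/p, we solve for p:

p = h/λ
p = (6.626 × 10^-34 J·s) / (9.03 × 10^-10 m)
p = 7.34 × 10^-25 kg·m/s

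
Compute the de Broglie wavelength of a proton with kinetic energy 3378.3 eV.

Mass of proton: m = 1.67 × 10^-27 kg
4.93 × 10^-13 m

Using λ = h/√(2mKE):

First convert KE to Joules: KE = 3378.3 eV = 5.413 × 10^-16 J

λ = h/√(2mKE)
λ = (6.626 × 10^-34 J·s) / √(2 × 1.67 × 10^-27 kg × 5.413 × 10^-16 J)
λ = 4.93 × 10^-13 m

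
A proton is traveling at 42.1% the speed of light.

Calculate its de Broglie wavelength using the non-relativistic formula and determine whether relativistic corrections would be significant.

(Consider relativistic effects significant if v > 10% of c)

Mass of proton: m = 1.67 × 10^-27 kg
Yes, relativistic corrections are needed.

Using the non-relativistic de Broglie formula λ = h/(mv):

v = 42.1% × c = 1.262 × 10^8 m/s

λ = h/(mv)
λ = (6.626 × 10^-34 J·s) / (1.67 × 10^-27 kg × 1.262 × 10^8 m/s)
λ = 3.14 × 10^-15 m

Since v = 42.1% of c > 10% of c, relativistic corrections ARE significant and the actual wavelength would differ from this non-relativistic estimate.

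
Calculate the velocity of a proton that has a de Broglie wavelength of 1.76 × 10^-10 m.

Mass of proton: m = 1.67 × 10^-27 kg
2.25 × 10^3 m/s

From the de Broglie relation λ = h/(mv), we solve for v:

v = h/(mλ)
v = (6.626 × 10^-34 J·s) / (1.67 × 10^-27 kg × 1.76 × 10^-10 m)
v = 2.25 × 10^3 m/s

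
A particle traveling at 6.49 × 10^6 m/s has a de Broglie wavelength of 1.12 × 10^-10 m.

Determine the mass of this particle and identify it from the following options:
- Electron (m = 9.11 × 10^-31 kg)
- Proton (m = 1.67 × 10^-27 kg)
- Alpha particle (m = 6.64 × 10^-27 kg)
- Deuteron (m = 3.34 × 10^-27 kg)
The particle is an electron.

From λ = h/(mv), solve for mass:

m = h/(λv)
m = (6.626 × 10^-34 J·s) / (1.12 × 10^-10 m × 6.49 × 10^6 m/s)
m = 9.12 × 10^-31 kg

Comparing with the listed masses, this is closest to an electron.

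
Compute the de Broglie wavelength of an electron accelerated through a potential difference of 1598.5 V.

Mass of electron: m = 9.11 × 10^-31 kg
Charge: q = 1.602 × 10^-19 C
3.07 × 10^-11 m

When a particle is accelerated through voltage V, it gains kinetic energy KE = qV.

The de Broglie wavelength is then λ = h/√(2mqV):

λ = h/√(2mqV)
λ = (6.626 × 10^-34 J·s) / √(2 × 9.11 × 10^-31 kg × 1.602 × 10^-19 C × 1598.5 V)
λ = 3.07 × 10^-11 m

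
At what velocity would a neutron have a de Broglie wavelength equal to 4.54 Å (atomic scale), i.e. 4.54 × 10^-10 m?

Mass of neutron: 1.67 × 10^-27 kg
8.74 × 10^2 m/s

From λ = h/(mv), solve for v:

v = h/(mλ)
v = (6.626 × 10^-34 J·s) / (1.67 × 10^-27 kg × 4.54 × 10^-10 m)
v = 8.74 × 10^2 m/s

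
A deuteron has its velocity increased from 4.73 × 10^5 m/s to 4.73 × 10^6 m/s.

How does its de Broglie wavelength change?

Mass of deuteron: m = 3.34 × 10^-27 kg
The wavelength decreases by a factor of 10.

Using λ = h/(mv):

Initial wavelength: λ₁ = h/(mv₁) = 4.19 × 10^-13 m
Final wavelength: λ₂ = h/(mv₂) = 4.19 × 10^-14 m

Since λ ∝ 1/v, when velocity increases by a factor of 10, the wavelength decreases by a factor of 10.

λ₂/λ₁ = v₁/v₂ = 1/10

The wavelength decreases by a factor of 10.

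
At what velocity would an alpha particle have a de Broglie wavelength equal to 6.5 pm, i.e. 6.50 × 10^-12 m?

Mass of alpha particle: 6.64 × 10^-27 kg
1.54 × 10^4 m/s

From λ = h/(mv), solve for v:

v = h/(mλ)
v = (6.626 × 10^-34 J·s) / (6.64 × 10^-27 kg × 6.50 × 10^-12 m)
v = 1.54 × 10^4 m/s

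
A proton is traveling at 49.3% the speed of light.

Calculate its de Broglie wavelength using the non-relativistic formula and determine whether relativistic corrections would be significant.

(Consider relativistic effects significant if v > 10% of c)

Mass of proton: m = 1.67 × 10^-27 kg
Yes, relativistic corrections are needed.

Using the non-relativistic de Broglie formula λ = h/(mv):

v = 49.3% × c = 1.478 × 10^8 m/s

λ = h/(mv)
λ = (6.626 × 10^-34 J·s) / (1.67 × 10^-27 kg × 1.478 × 10^8 m/s)
λ = 2.68 × 10^-15 m

Since v = 49.3% of c > 10% of c, relativistic corrections ARE significant and the actual wavelength would differ from this non-relativistic estimate.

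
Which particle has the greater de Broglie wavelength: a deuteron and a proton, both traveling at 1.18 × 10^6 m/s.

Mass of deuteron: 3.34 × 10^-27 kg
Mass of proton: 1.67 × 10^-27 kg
The proton has the longer wavelength.

Using λ = h/(mv), since both particles have the same velocity, the wavelength depends only on mass.

For deuteron: λ₁ = h/(m₁v) = 1.68 × 10^-13 m
For proton: λ₂ = h/(m₂v) = 3.36 × 10^-13 m

Since λ ∝ 1/m at constant velocity, the lighter particle has the longer wavelength.

The proton has the longer de Broglie wavelength.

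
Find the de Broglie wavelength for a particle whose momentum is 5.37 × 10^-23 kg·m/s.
1.23 × 10^-11 m

Using the de Broglie relation λ = h/p:

λ = h/p
λ = (6.626 × 10^-34 J·s) / (5.37 × 10^-23 kg·m/s)
λ = 1.23 × 10^-11 m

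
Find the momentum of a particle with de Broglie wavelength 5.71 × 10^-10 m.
1.16 × 10^-24 kg·m/s

From the de Broglie relation λ = h/p, we solve for p:

p = h/λ
p = (6.626 × 10^-34 J·s) / (5.71 × 10^-10 m)
p = 1.16 × 10^-24 kg·m/s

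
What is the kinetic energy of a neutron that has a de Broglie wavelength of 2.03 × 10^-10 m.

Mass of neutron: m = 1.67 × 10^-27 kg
3.19 × 10^-21 J (or 0.0199 eV)

From λ = h/√(2mKE), we solve for KE:

λ² = h²/(2mKE)
KE = h²/(2mλ²)
KE = (6.626 × 10^-34 J·s)² / (2 × 1.67 × 10^-27 kg × (2.03 × 10^-10 m)²)
KE = 3.19 × 10^-21 J
KE = 0.0199 eV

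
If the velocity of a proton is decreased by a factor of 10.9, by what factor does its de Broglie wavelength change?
The wavelength increases by a factor of 10.9.

From λ = h/(mv), the wavelength is inversely proportional to velocity:

λ ∝ 1/v

If v → v/10.9, then λ → 10.9λ

When velocity is decreased by a factor of 10.9, the wavelength increases by a factor of 10.9.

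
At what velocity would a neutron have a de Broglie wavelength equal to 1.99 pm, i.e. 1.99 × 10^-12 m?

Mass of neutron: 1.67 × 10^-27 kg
1.99 × 10^5 m/s

From λ = h/(mv), solve for v:

v = h/(mλ)
v = (6.626 × 10^-34 J·s) / (1.67 × 10^-27 kg × 1.99 × 10^-12 m)
v = 1.99 × 10^5 m/s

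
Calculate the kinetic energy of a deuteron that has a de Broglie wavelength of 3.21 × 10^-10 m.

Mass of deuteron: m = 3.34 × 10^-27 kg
6.38 × 10^-22 J (or 3.98 × 10^-3 eV)

From λ = h/√(2mKE), we solve for KE:

λ² = h²/(2mKE)
KE = h²/(2mλ²)
KE = (6.626 × 10^-34 J·s)² / (2 × 3.34 × 10^-27 kg × (3.21 × 10^-10 m)²)
KE = 6.38 × 10^-22 J
KE = 3.98 × 10^-3 eV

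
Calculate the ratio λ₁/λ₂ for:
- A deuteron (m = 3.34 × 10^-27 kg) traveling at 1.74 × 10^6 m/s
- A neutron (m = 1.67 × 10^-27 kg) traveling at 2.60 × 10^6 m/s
λ₁/λ₂ = 0.747

Using λ = h/(mv):

λ₁ = h/(m₁v₁) = 1.14 × 10^-13 m
λ₂ = h/(m₂v₂) = 1.53 × 10^-13 m

Ratio λ₁/λ₂ = (m₂v₂)/(m₁v₁)
         = (1.67 × 10^-27 kg × 2.60 × 10^6 m/s) / (3.34 × 10^-27 kg × 1.74 × 10^6 m/s)
         = 0.747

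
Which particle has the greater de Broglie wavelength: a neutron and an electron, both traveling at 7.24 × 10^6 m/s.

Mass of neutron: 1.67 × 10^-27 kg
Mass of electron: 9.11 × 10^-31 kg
The electron has the longer wavelength.

Using λ = h/(mv), since both particles have the same velocity, the wavelength depends only on mass.

For neutron: λ₁ = h/(m₁v) = 5.48 × 10^-14 m
For electron: λ₂ = h/(m₂v) = 1.00 × 10^-10 m

Since λ ∝ 1/m at constant velocity, the lighter particle has the longer wavelength.

The electron has the longer de Broglie wavelength.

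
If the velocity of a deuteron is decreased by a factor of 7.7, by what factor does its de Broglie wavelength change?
The wavelength increases by a factor of 7.7.

From λ = h/(mv), the wavelength is inversely proportional to velocity:

λ ∝ 1/v

If v → v/7.7, then λ → 7.7λ

When velocity is decreased by a factor of 7.7, the wavelength increases by a factor of 7.7.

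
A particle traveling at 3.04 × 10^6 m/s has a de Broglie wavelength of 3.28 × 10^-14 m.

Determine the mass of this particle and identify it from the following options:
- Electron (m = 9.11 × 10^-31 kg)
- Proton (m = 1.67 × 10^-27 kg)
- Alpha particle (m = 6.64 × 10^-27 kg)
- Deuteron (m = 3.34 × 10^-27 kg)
The particle is an alpha particle.

From λ = h/(mv), solve for mass:

m = h/(λv)
m = (6.626 × 10^-34 J·s) / (3.28 × 10^-14 m × 3.04 × 10^6 m/s)
m = 6.65 × 10^-27 kg

Comparing with the listed masses, this is closest to an alpha particle.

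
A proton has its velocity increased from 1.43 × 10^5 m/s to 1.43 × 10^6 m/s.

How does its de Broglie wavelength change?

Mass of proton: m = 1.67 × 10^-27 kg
The wavelength decreases by a factor of 10.

Using λ = h/(mv):

Initial wavelength: λ₁ = h/(mv₁) = 2.77 × 10^-12 m
Final wavelength: λ₂ = h/(mv₂) = 2.77 × 10^-13 m

Since λ ∝ 1/v, when velocity increases by a factor of 10, the wavelength decreases by a factor of 10.

λ₂/λ₁ = v₁/v₂ = 1/10

The wavelength decreases by a factor of 10.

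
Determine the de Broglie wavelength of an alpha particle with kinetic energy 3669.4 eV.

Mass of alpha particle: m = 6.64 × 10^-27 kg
2.37 × 10^-13 m

Using λ = h/√(2mKE):

First convert KE to Joules: KE = 3669.4 eV = 5.879 × 10^-16 J

λ = h/√(2mKE)
λ = (6.626 × 10^-34 J·s) / √(2 × 6.64 × 10^-27 kg × 5.879 × 10^-16 J)
λ = 2.37 × 10^-13 m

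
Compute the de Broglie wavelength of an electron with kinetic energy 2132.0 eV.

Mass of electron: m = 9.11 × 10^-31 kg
2.66 × 10^-11 m

Using λ = h/√(2mKE):

First convert KE to Joules: KE = 2132.0 eV = 3.416 × 10^-16 J

λ = h/√(2mKE)
λ = (6.626 × 10^-34 J·s) / √(2 × 9.11 × 10^-31 kg × 3.416 × 10^-16 J)
λ = 2.66 × 10^-11 m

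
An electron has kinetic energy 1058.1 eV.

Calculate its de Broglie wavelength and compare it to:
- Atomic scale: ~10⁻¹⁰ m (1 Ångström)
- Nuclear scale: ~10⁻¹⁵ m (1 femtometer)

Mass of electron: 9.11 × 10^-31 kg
λ = 3.77 × 10^-11 m, which is between nuclear and atomic scales.

Using λ = h/√(2mKE):

KE = 1058.1 eV = 1.695 × 10^-16 J

λ = h/√(2mKE)
λ = (6.626 × 10^-34 J·s) / √(2 × 9.11 × 10^-31 kg × 1.695 × 10^-16 J)
λ = 3.77 × 10^-11 m

Comparison:
- Atomic scale (10⁻¹⁰ m): λ is 0.38× this size
- Nuclear scale (10⁻¹⁵ m): λ is 3.8e+04× this size

The wavelength is between nuclear and atomic scales.

This wavelength is appropriate for probing atomic structure but too large for nuclear physics experiments.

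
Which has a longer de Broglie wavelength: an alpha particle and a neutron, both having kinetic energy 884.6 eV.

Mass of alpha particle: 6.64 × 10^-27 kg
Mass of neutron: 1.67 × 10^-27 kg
The neutron has the longer wavelength.

Using λ = h/√(2mKE):

For alpha particle: λ₁ = h/√(2m₁KE) = 4.83 × 10^-13 m
For neutron: λ₂ = h/√(2m₂KE) = 9.63 × 10^-13 m

Since λ ∝ 1/√m at constant kinetic energy, the lighter particle has the longer wavelength.

The neutron has the longer de Broglie wavelength.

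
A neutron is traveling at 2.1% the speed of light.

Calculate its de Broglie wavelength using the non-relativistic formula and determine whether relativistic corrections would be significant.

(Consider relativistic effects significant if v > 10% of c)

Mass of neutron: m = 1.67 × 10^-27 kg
No, relativistic corrections are not needed.

Using the non-relativistic de Broglie formula λ = h/(mv):

v = 2.1% × c = 6.296 × 10^6 m/s

λ = h/(mv)
λ = (6.626 × 10^-34 J·s) / (1.67 × 10^-27 kg × 6.296 × 10^6 m/s)
λ = 6.30 × 10^-14 m

Since v = 2.1% of c < 10% of c, relativistic corrections are NOT significant and this non-relativistic result is a good approximation.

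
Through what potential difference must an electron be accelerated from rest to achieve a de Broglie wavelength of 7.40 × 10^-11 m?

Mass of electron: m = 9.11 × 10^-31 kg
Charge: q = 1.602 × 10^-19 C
275 V

From λ = h/√(2mqV), we solve for V:

λ² = h²/(2mqV)
V = h²/(2mqλ²)
V = (6.626 × 10^-34 J·s)² / (2 × 9.11 × 10^-31 kg × 1.602 × 10^-19 C × (7.40 × 10^-11 m)²)
V = 275 V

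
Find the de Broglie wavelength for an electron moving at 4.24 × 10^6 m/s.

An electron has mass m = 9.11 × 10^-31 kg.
1.72 × 10^-10 m

Using the de Broglie relation λ = h/(mv):

λ = h/(mv)
λ = (6.626 × 10^-34 J·s) / (9.11 × 10^-31 kg × 4.24 × 10^6 m/s)
λ = 1.72 × 10^-10 m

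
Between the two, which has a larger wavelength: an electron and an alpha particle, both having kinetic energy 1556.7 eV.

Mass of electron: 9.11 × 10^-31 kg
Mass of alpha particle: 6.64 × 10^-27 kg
The electron has the longer wavelength.

Using λ = h/√(2mKE):

For electron: λ₁ = h/√(2m₁KE) = 3.11 × 10^-11 m
For alpha particle: λ₂ = h/√(2m₂KE) = 3.64 × 10^-13 m

Since λ ∝ 1/√m at constant kinetic energy, the lighter particle has the longer wavelength.

The electron has the longer de Broglie wavelength.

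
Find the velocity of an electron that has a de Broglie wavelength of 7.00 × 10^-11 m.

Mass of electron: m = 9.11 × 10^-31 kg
1.04 × 10^7 m/s

From the de Broglie relation λ = h/(mv), we solve for v:

v = h/(mλ)
v = (6.626 × 10^-34 J·s) / (9.11 × 10^-31 kg × 7.00 × 10^-11 m)
v = 1.04 × 10^7 m/s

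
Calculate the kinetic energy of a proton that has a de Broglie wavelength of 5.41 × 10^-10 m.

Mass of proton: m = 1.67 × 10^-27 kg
4.49 × 10^-22 J (or 2.80 × 10^-3 eV)

From λ = h/√(2mKE), we solve for KE:

λ² = h²/(2mKE)
KE = h²/(2mλ²)
KE = (6.626 × 10^-34 J·s)² / (2 × 1.67 × 10^-27 kg × (5.41 × 10^-10 m)²)
KE = 4.49 × 10^-22 J
KE = 2.80 × 10^-3 eV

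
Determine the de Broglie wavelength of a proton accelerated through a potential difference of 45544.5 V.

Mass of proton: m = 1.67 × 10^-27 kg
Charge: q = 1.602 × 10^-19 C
1.34 × 10^-13 m

When a particle is accelerated through voltage V, it gains kinetic energy KE = qV.

The de Broglie wavelength is then λ = h/√(2mqV):

λ = h/√(2mqV)
λ = (6.626 × 10^-34 J·s) / √(2 × 1.67 × 10^-27 kg × 1.602 × 10^-19 C × 45544.5 V)
λ = 1.34 × 10^-13 m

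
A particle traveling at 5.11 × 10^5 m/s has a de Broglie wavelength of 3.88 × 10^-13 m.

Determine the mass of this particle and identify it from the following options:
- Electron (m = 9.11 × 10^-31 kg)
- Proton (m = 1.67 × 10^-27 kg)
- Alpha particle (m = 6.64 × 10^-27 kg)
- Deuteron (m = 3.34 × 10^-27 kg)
The particle is a deuteron.

From λ = h/(mv), solve for mass:

m = h/(λv)
m = (6.626 × 10^-34 J·s) / (3.88 × 10^-13 m × 5.11 × 10^5 m/s)
m = 3.34 × 10^-27 kg

Comparing with the listed masses, this is closest to a deuteron.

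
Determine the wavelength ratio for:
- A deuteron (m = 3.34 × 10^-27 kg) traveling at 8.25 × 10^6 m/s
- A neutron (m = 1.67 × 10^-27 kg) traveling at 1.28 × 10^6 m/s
λ₁/λ₂ = 0.0776

Using λ = h/(mv):

λ₁ = h/(m₁v₁) = 2.40 × 10^-14 m
λ₂ = h/(m₂v₂) = 3.10 × 10^-13 m

Ratio λ₁/λ₂ = (m₂v₂)/(m₁v₁)
         = (1.67 × 10^-27 kg × 1.28 × 10^6 m/s) / (3.34 × 10^-27 kg × 8.25 × 10^6 m/s)
         = 0.0776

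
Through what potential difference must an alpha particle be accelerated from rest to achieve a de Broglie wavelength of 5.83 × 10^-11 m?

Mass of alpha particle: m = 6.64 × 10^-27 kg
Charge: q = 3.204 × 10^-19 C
3.04 × 10^-2 V

From λ = h/√(2mqV), we solve for V:

λ² = h²/(2mqV)
V = h²/(2mqλ²)
V = (6.626 × 10^-34 J·s)² / (2 × 6.64 × 10^-27 kg × 3.204 × 10^-19 C × (5.83 × 10^-11 m)²)
V = 3.04 × 10^-2 V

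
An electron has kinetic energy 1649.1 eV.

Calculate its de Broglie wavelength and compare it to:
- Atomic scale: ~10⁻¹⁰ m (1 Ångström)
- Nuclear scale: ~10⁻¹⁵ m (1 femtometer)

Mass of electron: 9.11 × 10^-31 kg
λ = 3.02 × 10^-11 m, which is between nuclear and atomic scales.

Using λ = h/√(2mKE):

KE = 1649.1 eV = 2.642 × 10^-16 J

λ = h/√(2mKE)
λ = (6.626 × 10^-34 J·s) / √(2 × 9.11 × 10^-31 kg × 2.642 × 10^-16 J)
λ = 3.02 × 10^-11 m

Comparison:
- Atomic scale (10⁻¹⁰ m): λ is 0.3× this size
- Nuclear scale (10⁻¹⁵ m): λ is 3e+04× this size

The wavelength is between nuclear and atomic scales.

This wavelength is appropriate for probing atomic structure but too large for nuclear physics experiments.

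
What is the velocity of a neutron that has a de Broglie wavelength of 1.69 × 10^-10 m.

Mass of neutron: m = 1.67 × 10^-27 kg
2.35 × 10^3 m/s

From the de Broglie relation λ = h/(mv), we solve for v:

v = h/(mλ)
v = (6.626 × 10^-34 J·s) / (1.67 × 10^-27 kg × 1.69 × 10^-10 m)
v = 2.35 × 10^3 m/s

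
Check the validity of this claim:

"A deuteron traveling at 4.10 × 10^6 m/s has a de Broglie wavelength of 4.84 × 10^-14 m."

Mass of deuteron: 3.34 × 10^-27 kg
True

The claim is correct.

Using λ = h/(mv):
λ = (6.626 × 10^-34 J·s) / (3.34 × 10^-27 kg × 4.10 × 10^6 m/s)
λ = 4.84 × 10^-14 m

This matches the claimed value.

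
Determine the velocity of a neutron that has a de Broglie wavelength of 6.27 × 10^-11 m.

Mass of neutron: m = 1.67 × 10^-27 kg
6.33 × 10^3 m/s

From the de Broglie relation λ = h/(mv), we solve for v:

v = h/(mλ)
v = (6.626 × 10^-34 J·s) / (1.67 × 10^-27 kg × 6.27 × 10^-11 m)
v = 6.33 × 10^3 m/s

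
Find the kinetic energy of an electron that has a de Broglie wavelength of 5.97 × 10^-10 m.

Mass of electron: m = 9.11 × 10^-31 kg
6.76 × 10^-19 J (or 4.22 eV)

From λ = h/√(2mKE), we solve for KE:

λ² = h²/(2mKE)
KE = h²/(2mλ²)
KE = (6.626 × 10^-34 J·s)² / (2 × 9.11 × 10^-31 kg × (5.97 × 10^-10 m)²)
KE = 6.76 × 10^-19 J
KE = 4.22 eV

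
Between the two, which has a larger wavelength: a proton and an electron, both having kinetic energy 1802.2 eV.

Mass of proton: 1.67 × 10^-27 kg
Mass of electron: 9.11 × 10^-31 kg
The electron has the longer wavelength.

Using λ = h/√(2mKE):

For proton: λ₁ = h/√(2m₁KE) = 6.75 × 10^-13 m
For electron: λ₂ = h/√(2m₂KE) = 2.89 × 10^-11 m

Since λ ∝ 1/√m at constant kinetic energy, the lighter particle has the longer wavelength.

The electron has the longer de Broglie wavelength.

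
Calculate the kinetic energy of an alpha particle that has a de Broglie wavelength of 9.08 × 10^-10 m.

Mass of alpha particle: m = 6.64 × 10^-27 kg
4.01 × 10^-23 J (or 2.50 × 10^-4 eV)

From λ = h/√(2mKE), we solve for KE:

λ² = h²/(2mKE)
KE = h²/(2mλ²)
KE = (6.626 × 10^-34 J·s)² / (2 × 6.64 × 10^-27 kg × (9.08 × 10^-10 m)²)
KE = 4.01 × 10^-23 J
KE = 2.50 × 10^-4 eV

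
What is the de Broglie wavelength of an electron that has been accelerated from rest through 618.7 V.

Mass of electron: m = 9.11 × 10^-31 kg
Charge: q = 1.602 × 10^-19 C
4.93 × 10^-11 m

When a particle is accelerated through voltage V, it gains kinetic energy KE = qV.

The de Broglie wavelength is then λ = h/√(2mqV):

λ = h/√(2mqV)
λ = (6.626 × 10^-34 J·s) / √(2 × 9.11 × 10^-31 kg × 1.602 × 10^-19 C × 618.7 V)
λ = 4.93 × 10^-11 m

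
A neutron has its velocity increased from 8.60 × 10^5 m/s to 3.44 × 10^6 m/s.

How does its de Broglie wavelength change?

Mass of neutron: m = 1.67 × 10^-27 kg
The wavelength decreases by a factor of 4.

Using λ = h/(mv):

Initial wavelength: λ₁ = h/(mv₁) = 4.61 × 10^-13 m
Final wavelength: λ₂ = h/(mv₂) = 1.15 × 10^-13 m

Since λ ∝ 1/v, when velocity increases by a factor of 4, the wavelength decreases by a factor of 4.

λ₂/λ₁ = v₁/v₂ = 1/4

The wavelength decreases by a factor of 4.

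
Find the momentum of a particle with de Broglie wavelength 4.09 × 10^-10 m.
1.62 × 10^-24 kg·m/s

From the de Broglie relation λ = h/p, we solve for p:

p = h/λ
p = (6.626 × 10^-34 J·s) / (4.09 × 10^-10 m)
p = 1.62 × 10^-24 kg·m/s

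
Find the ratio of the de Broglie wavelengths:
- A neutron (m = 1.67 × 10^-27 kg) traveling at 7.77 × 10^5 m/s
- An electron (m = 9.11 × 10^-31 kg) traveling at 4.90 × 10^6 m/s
λ₁/λ₂ = 3.44 × 10^-3

Using λ = h/(mv):

λ₁ = h/(m₁v₁) = 5.11 × 10^-13 m
λ₂ = h/(m₂v₂) = 1.48 × 10^-10 m

Ratio λ₁/λ₂ = (m₂v₂)/(m₁v₁)
         = (9.11 × 10^-31 kg × 4.90 × 10^6 m/s) / (1.67 × 10^-27 kg × 7.77 × 10^5 m/s)
         = 3.44 × 10^-3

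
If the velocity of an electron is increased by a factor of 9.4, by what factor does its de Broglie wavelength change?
The wavelength decreases by a factor of 9.4.

From λ = h/(mv), the wavelength is inversely proportional to velocity:

λ ∝ 1/v

If v → 9.4v, then λ → λ/9.4

When velocity is increased by a factor of 9.4, the wavelength decreases by a factor of 9.4.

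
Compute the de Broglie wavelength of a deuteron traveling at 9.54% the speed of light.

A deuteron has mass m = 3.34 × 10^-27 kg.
6.94 × 10^-15 m

Using the de Broglie relation λ = h/(mv):

v = 9.54% × c = 2.860 × 10^7 m/s

λ = h/(mv)
λ = (6.626 × 10^-34 J·s) / (3.34 × 10^-27 kg × 2.860 × 10^7 m/s)
λ = 6.94 × 10^-15 m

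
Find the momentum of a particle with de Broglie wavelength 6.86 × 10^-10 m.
9.66 × 10^-25 kg·m/s

From the de Broglie relation λ = h/p, we solve for p:

p = h/λ
p = (6.626 × 10^-34 J·s) / (6.86 × 10^-10 m)
p = 9.66 × 10^-25 kg·m/s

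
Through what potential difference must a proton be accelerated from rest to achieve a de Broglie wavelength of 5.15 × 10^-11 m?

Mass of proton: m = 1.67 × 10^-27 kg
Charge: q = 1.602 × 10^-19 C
3.09 × 10^-1 V

From λ = h/√(2mqV), we solve for V:

λ² = h²/(2mqV)
V = h²/(2mqλ²)
V = (6.626 × 10^-34 J·s)² / (2 × 1.67 × 10^-27 kg × 1.602 × 10^-19 C × (5.15 × 10^-11 m)²)
V = 3.09 × 10^-1 V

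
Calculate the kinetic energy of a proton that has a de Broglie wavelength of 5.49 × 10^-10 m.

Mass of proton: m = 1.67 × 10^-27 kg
4.36 × 10^-22 J (or 2.72 × 10^-3 eV)

From λ = h/√(2mKE), we solve for KE:

λ² = h²/(2mKE)
KE = h²/(2mλ²)
KE = (6.626 × 10^-34 J·s)² / (2 × 1.67 × 10^-27 kg × (5.49 × 10^-10 m)²)
KE = 4.36 × 10^-22 J
KE = 2.72 × 10^-3 eV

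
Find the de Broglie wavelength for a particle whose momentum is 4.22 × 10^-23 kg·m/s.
1.57 × 10^-11 m

Using the de Broglie relation λ = h/p:

λ = h/p
λ = (6.626 × 10^-34 J·s) / (4.22 × 10^-23 kg·m/s)
λ = 1.57 × 10^-11 m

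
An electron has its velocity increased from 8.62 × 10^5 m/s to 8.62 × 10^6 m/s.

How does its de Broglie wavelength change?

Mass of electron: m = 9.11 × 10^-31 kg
The wavelength decreases by a factor of 10.

Using λ = h/(mv):

Initial wavelength: λ₁ = h/(mv₁) = 8.44 × 10^-10 m
Final wavelength: λ₂ = h/(mv₂) = 8.44 × 10^-11 m

Since λ ∝ 1/v, when velocity increases by a factor of 10, the wavelength decreases by a factor of 10.

λ₂/λ₁ = v₁/v₂ = 1/10

The wavelength decreases by a factor of 10.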